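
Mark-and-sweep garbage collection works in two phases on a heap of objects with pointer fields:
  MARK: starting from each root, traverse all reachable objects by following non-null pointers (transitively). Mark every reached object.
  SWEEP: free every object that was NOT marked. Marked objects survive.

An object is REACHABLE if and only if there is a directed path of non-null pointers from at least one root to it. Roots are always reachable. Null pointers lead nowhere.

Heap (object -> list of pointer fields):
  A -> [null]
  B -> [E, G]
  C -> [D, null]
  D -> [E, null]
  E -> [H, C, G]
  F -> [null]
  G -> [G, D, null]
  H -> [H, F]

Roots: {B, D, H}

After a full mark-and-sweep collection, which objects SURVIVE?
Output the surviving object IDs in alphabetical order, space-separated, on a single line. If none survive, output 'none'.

Answer: B C D E F G H

Derivation:
Roots: B D H
Mark B: refs=E G, marked=B
Mark D: refs=E null, marked=B D
Mark H: refs=H F, marked=B D H
Mark E: refs=H C G, marked=B D E H
Mark G: refs=G D null, marked=B D E G H
Mark F: refs=null, marked=B D E F G H
Mark C: refs=D null, marked=B C D E F G H
Unmarked (collected): A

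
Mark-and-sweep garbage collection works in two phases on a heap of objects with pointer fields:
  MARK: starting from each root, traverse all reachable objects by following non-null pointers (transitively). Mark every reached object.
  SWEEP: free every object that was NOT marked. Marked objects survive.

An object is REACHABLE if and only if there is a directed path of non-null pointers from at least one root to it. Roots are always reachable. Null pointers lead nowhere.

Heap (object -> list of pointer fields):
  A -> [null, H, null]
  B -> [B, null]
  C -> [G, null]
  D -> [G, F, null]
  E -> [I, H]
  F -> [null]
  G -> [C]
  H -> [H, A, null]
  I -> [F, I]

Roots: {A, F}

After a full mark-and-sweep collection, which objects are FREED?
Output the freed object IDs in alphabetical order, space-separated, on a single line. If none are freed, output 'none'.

Roots: A F
Mark A: refs=null H null, marked=A
Mark F: refs=null, marked=A F
Mark H: refs=H A null, marked=A F H
Unmarked (collected): B C D E G I

Answer: B C D E G I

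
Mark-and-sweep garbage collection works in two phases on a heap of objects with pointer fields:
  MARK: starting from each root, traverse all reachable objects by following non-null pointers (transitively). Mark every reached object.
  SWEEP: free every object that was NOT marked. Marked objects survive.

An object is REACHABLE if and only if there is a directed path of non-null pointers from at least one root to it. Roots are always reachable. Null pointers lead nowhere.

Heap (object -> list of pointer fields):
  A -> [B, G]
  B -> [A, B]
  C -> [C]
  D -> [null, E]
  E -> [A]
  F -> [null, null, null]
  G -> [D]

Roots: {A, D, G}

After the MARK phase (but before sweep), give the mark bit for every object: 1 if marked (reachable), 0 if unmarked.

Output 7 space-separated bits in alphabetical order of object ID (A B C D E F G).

Roots: A D G
Mark A: refs=B G, marked=A
Mark D: refs=null E, marked=A D
Mark G: refs=D, marked=A D G
Mark B: refs=A B, marked=A B D G
Mark E: refs=A, marked=A B D E G
Unmarked (collected): C F

Answer: 1 1 0 1 1 0 1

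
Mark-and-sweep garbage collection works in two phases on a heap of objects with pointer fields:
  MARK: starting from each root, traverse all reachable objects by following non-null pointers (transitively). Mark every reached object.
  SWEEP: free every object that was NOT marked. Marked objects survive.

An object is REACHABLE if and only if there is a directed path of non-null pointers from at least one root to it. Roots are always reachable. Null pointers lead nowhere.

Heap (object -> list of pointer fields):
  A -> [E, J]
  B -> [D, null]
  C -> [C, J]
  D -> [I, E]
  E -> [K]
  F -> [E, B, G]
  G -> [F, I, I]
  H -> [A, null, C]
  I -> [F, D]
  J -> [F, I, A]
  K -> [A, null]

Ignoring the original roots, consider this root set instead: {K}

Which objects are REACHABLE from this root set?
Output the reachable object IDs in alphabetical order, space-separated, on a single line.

Roots: K
Mark K: refs=A null, marked=K
Mark A: refs=E J, marked=A K
Mark E: refs=K, marked=A E K
Mark J: refs=F I A, marked=A E J K
Mark F: refs=E B G, marked=A E F J K
Mark I: refs=F D, marked=A E F I J K
Mark B: refs=D null, marked=A B E F I J K
Mark G: refs=F I I, marked=A B E F G I J K
Mark D: refs=I E, marked=A B D E F G I J K
Unmarked (collected): C H

Answer: A B D E F G I J K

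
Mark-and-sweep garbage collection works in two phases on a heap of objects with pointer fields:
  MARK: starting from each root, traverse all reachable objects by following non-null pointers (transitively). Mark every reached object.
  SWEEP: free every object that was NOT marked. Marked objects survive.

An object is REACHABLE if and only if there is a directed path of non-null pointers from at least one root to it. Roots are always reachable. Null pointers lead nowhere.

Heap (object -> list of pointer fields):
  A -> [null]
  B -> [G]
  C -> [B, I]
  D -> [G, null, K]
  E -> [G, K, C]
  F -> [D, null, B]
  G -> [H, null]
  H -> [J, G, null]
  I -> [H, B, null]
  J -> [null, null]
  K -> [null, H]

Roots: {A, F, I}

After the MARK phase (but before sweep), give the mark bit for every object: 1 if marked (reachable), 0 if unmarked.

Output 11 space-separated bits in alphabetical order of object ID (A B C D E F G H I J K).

Answer: 1 1 0 1 0 1 1 1 1 1 1

Derivation:
Roots: A F I
Mark A: refs=null, marked=A
Mark F: refs=D null B, marked=A F
Mark I: refs=H B null, marked=A F I
Mark D: refs=G null K, marked=A D F I
Mark B: refs=G, marked=A B D F I
Mark H: refs=J G null, marked=A B D F H I
Mark G: refs=H null, marked=A B D F G H I
Mark K: refs=null H, marked=A B D F G H I K
Mark J: refs=null null, marked=A B D F G H I J K
Unmarked (collected): C E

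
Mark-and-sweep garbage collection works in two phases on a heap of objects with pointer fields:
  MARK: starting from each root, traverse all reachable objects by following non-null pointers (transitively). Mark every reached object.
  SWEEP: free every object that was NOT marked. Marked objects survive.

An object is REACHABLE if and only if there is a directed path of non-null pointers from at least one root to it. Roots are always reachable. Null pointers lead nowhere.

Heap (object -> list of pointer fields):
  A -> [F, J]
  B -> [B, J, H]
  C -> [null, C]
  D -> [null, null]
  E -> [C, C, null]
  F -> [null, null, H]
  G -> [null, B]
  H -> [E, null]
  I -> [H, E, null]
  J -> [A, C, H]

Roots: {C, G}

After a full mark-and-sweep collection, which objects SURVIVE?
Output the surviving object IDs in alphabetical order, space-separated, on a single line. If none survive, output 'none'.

Answer: A B C E F G H J

Derivation:
Roots: C G
Mark C: refs=null C, marked=C
Mark G: refs=null B, marked=C G
Mark B: refs=B J H, marked=B C G
Mark J: refs=A C H, marked=B C G J
Mark H: refs=E null, marked=B C G H J
Mark A: refs=F J, marked=A B C G H J
Mark E: refs=C C null, marked=A B C E G H J
Mark F: refs=null null H, marked=A B C E F G H J
Unmarked (collected): D I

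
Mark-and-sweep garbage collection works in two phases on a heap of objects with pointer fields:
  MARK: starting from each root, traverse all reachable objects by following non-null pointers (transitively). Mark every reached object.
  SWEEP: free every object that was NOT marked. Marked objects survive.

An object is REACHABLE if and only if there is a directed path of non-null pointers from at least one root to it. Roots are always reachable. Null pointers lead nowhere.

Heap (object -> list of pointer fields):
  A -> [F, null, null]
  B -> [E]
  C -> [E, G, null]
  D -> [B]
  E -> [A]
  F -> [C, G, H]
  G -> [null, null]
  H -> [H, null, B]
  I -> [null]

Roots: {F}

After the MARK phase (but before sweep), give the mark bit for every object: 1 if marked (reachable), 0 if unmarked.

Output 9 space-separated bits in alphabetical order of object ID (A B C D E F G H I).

Roots: F
Mark F: refs=C G H, marked=F
Mark C: refs=E G null, marked=C F
Mark G: refs=null null, marked=C F G
Mark H: refs=H null B, marked=C F G H
Mark E: refs=A, marked=C E F G H
Mark B: refs=E, marked=B C E F G H
Mark A: refs=F null null, marked=A B C E F G H
Unmarked (collected): D I

Answer: 1 1 1 0 1 1 1 1 0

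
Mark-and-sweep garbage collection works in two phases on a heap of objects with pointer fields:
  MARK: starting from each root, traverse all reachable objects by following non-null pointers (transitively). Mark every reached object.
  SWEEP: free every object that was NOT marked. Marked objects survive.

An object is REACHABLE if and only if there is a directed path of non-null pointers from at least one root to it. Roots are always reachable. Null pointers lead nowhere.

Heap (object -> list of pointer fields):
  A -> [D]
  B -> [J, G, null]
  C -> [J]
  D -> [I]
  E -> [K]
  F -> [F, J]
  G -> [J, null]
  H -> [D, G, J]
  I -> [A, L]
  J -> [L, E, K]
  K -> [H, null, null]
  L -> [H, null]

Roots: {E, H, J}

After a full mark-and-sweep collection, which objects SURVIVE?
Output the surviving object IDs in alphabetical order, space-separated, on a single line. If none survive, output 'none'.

Roots: E H J
Mark E: refs=K, marked=E
Mark H: refs=D G J, marked=E H
Mark J: refs=L E K, marked=E H J
Mark K: refs=H null null, marked=E H J K
Mark D: refs=I, marked=D E H J K
Mark G: refs=J null, marked=D E G H J K
Mark L: refs=H null, marked=D E G H J K L
Mark I: refs=A L, marked=D E G H I J K L
Mark A: refs=D, marked=A D E G H I J K L
Unmarked (collected): B C F

Answer: A D E G H I J K L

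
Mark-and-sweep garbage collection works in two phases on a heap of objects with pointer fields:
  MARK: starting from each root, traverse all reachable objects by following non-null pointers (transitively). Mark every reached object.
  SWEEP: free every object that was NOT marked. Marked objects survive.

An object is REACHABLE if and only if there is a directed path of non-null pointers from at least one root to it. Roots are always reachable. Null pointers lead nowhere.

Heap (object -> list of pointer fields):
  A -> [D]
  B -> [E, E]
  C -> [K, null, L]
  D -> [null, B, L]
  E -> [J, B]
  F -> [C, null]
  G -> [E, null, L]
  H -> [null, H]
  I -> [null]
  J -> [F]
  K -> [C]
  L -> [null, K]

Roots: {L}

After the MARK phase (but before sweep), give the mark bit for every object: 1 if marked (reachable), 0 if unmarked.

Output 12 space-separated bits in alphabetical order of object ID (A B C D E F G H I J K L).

Answer: 0 0 1 0 0 0 0 0 0 0 1 1

Derivation:
Roots: L
Mark L: refs=null K, marked=L
Mark K: refs=C, marked=K L
Mark C: refs=K null L, marked=C K L
Unmarked (collected): A B D E F G H I J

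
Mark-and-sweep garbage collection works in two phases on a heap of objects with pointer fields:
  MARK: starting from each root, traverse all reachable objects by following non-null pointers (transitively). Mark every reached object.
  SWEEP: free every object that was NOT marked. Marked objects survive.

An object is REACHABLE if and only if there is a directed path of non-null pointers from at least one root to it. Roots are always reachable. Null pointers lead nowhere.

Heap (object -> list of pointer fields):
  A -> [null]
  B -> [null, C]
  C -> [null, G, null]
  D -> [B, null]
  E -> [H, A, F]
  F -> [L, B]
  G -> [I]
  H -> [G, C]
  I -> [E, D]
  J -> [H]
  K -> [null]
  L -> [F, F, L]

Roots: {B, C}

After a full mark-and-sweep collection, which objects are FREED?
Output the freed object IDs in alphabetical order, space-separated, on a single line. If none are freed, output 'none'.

Answer: J K

Derivation:
Roots: B C
Mark B: refs=null C, marked=B
Mark C: refs=null G null, marked=B C
Mark G: refs=I, marked=B C G
Mark I: refs=E D, marked=B C G I
Mark E: refs=H A F, marked=B C E G I
Mark D: refs=B null, marked=B C D E G I
Mark H: refs=G C, marked=B C D E G H I
Mark A: refs=null, marked=A B C D E G H I
Mark F: refs=L B, marked=A B C D E F G H I
Mark L: refs=F F L, marked=A B C D E F G H I L
Unmarked (collected): J K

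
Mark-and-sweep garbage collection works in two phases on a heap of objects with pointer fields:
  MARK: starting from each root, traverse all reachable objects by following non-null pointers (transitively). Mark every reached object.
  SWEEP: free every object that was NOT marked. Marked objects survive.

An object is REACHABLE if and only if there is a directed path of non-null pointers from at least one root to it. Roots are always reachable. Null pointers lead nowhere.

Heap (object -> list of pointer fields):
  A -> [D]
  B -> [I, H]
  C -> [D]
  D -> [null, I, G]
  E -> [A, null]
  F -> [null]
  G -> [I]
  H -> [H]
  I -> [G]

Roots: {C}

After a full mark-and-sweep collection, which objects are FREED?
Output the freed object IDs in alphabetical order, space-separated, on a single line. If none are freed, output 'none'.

Roots: C
Mark C: refs=D, marked=C
Mark D: refs=null I G, marked=C D
Mark I: refs=G, marked=C D I
Mark G: refs=I, marked=C D G I
Unmarked (collected): A B E F H

Answer: A B E F H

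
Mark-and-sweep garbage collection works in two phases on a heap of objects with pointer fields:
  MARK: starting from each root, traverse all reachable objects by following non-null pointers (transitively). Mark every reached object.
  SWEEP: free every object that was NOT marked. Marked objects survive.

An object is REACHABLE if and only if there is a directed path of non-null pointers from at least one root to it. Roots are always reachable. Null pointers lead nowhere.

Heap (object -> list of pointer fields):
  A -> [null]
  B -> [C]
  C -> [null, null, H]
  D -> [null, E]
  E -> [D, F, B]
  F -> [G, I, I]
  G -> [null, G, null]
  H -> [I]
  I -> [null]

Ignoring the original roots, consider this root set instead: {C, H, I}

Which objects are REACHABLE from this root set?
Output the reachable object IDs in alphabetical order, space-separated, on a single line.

Answer: C H I

Derivation:
Roots: C H I
Mark C: refs=null null H, marked=C
Mark H: refs=I, marked=C H
Mark I: refs=null, marked=C H I
Unmarked (collected): A B D E F G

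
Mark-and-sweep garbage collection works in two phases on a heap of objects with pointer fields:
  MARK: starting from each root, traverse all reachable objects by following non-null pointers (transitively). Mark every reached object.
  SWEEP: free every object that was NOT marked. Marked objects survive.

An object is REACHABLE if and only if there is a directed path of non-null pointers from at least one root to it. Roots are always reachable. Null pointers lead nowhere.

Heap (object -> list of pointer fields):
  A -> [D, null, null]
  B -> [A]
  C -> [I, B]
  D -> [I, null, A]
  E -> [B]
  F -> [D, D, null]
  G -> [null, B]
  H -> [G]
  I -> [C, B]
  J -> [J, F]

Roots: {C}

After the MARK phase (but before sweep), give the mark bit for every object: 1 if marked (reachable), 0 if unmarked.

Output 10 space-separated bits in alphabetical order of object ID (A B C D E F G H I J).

Answer: 1 1 1 1 0 0 0 0 1 0

Derivation:
Roots: C
Mark C: refs=I B, marked=C
Mark I: refs=C B, marked=C I
Mark B: refs=A, marked=B C I
Mark A: refs=D null null, marked=A B C I
Mark D: refs=I null A, marked=A B C D I
Unmarked (collected): E F G H J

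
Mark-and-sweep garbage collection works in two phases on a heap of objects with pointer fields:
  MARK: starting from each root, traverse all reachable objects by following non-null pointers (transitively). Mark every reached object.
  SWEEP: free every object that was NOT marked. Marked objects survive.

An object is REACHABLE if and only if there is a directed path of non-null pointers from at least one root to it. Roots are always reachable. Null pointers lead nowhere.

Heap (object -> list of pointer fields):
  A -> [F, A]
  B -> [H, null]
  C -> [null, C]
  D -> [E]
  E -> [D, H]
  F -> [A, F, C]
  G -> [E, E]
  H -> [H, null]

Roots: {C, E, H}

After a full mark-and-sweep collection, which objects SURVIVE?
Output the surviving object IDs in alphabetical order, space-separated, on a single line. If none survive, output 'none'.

Roots: C E H
Mark C: refs=null C, marked=C
Mark E: refs=D H, marked=C E
Mark H: refs=H null, marked=C E H
Mark D: refs=E, marked=C D E H
Unmarked (collected): A B F G

Answer: C D E H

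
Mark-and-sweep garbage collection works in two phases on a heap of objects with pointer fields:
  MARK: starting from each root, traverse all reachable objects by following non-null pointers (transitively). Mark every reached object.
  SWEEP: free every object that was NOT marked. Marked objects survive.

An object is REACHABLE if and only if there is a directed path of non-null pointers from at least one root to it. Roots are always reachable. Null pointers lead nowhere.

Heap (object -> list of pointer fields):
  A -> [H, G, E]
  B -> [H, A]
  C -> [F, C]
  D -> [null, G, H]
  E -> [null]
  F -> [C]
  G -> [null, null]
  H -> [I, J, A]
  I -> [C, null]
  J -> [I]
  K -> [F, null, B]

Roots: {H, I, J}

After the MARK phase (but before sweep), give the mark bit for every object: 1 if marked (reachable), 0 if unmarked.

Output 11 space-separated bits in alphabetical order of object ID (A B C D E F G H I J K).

Roots: H I J
Mark H: refs=I J A, marked=H
Mark I: refs=C null, marked=H I
Mark J: refs=I, marked=H I J
Mark A: refs=H G E, marked=A H I J
Mark C: refs=F C, marked=A C H I J
Mark G: refs=null null, marked=A C G H I J
Mark E: refs=null, marked=A C E G H I J
Mark F: refs=C, marked=A C E F G H I J
Unmarked (collected): B D K

Answer: 1 0 1 0 1 1 1 1 1 1 0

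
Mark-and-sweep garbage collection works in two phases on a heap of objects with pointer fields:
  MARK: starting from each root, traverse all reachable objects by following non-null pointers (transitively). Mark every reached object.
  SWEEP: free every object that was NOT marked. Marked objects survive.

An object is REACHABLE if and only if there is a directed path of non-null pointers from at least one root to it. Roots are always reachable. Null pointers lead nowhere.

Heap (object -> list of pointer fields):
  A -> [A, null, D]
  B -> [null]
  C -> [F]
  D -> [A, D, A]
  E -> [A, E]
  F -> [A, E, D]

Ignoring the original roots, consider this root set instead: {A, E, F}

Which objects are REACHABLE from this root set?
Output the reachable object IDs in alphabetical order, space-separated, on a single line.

Answer: A D E F

Derivation:
Roots: A E F
Mark A: refs=A null D, marked=A
Mark E: refs=A E, marked=A E
Mark F: refs=A E D, marked=A E F
Mark D: refs=A D A, marked=A D E F
Unmarked (collected): B C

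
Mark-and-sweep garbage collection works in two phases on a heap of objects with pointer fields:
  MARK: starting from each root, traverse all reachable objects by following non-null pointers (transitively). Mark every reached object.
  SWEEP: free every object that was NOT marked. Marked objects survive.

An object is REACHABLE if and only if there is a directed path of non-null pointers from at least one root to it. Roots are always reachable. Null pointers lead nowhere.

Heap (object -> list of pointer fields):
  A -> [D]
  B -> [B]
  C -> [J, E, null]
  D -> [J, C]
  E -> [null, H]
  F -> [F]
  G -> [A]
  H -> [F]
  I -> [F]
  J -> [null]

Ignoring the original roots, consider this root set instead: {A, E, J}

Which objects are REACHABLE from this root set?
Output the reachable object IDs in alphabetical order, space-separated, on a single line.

Answer: A C D E F H J

Derivation:
Roots: A E J
Mark A: refs=D, marked=A
Mark E: refs=null H, marked=A E
Mark J: refs=null, marked=A E J
Mark D: refs=J C, marked=A D E J
Mark H: refs=F, marked=A D E H J
Mark C: refs=J E null, marked=A C D E H J
Mark F: refs=F, marked=A C D E F H J
Unmarked (collected): B G I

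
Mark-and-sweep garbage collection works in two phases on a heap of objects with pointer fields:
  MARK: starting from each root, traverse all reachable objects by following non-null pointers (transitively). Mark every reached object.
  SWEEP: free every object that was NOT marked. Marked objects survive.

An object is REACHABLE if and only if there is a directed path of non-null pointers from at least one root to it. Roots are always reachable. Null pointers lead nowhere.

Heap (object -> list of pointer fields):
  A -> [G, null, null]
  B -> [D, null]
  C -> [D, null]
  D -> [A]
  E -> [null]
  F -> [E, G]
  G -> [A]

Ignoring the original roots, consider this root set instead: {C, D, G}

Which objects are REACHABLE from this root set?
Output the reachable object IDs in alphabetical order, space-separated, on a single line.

Answer: A C D G

Derivation:
Roots: C D G
Mark C: refs=D null, marked=C
Mark D: refs=A, marked=C D
Mark G: refs=A, marked=C D G
Mark A: refs=G null null, marked=A C D G
Unmarked (collected): B E F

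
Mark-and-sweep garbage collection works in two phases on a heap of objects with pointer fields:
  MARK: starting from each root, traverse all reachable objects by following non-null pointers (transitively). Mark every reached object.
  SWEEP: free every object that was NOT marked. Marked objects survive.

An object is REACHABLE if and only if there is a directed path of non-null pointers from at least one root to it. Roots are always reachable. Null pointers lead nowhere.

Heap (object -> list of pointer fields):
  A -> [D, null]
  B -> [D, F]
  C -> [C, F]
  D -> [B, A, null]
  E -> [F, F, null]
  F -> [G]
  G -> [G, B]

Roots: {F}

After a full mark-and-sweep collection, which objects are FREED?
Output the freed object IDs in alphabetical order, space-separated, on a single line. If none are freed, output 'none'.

Answer: C E

Derivation:
Roots: F
Mark F: refs=G, marked=F
Mark G: refs=G B, marked=F G
Mark B: refs=D F, marked=B F G
Mark D: refs=B A null, marked=B D F G
Mark A: refs=D null, marked=A B D F G
Unmarked (collected): C E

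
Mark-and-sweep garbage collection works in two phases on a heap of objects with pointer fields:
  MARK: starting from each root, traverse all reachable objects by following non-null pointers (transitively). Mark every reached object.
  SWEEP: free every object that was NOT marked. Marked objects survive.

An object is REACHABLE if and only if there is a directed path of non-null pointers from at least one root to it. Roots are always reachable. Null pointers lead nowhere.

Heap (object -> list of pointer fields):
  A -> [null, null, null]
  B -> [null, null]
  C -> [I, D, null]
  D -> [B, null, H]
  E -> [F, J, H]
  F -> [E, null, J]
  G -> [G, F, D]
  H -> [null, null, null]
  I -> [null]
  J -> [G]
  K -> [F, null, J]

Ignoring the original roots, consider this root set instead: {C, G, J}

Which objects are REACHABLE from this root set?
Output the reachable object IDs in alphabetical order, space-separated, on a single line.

Roots: C G J
Mark C: refs=I D null, marked=C
Mark G: refs=G F D, marked=C G
Mark J: refs=G, marked=C G J
Mark I: refs=null, marked=C G I J
Mark D: refs=B null H, marked=C D G I J
Mark F: refs=E null J, marked=C D F G I J
Mark B: refs=null null, marked=B C D F G I J
Mark H: refs=null null null, marked=B C D F G H I J
Mark E: refs=F J H, marked=B C D E F G H I J
Unmarked (collected): A K

Answer: B C D E F G H I J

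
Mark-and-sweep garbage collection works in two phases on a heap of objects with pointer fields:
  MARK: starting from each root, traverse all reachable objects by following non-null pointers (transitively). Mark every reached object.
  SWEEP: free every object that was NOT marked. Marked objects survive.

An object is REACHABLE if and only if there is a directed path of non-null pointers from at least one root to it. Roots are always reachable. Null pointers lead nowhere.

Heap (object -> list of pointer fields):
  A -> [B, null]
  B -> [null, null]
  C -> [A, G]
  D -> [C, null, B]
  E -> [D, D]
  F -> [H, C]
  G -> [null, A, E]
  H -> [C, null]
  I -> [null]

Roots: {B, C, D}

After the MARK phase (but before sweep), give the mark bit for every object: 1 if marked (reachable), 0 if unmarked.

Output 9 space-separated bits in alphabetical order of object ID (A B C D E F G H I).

Roots: B C D
Mark B: refs=null null, marked=B
Mark C: refs=A G, marked=B C
Mark D: refs=C null B, marked=B C D
Mark A: refs=B null, marked=A B C D
Mark G: refs=null A E, marked=A B C D G
Mark E: refs=D D, marked=A B C D E G
Unmarked (collected): F H I

Answer: 1 1 1 1 1 0 1 0 0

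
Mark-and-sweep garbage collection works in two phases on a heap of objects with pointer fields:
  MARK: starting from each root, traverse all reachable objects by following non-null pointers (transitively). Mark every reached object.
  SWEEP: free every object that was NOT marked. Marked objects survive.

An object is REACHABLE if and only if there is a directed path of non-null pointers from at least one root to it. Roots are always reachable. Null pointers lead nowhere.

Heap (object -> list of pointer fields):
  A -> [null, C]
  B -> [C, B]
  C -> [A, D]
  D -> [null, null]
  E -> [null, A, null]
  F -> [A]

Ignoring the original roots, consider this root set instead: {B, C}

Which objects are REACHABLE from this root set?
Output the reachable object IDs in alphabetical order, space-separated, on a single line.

Answer: A B C D

Derivation:
Roots: B C
Mark B: refs=C B, marked=B
Mark C: refs=A D, marked=B C
Mark A: refs=null C, marked=A B C
Mark D: refs=null null, marked=A B C D
Unmarked (collected): E F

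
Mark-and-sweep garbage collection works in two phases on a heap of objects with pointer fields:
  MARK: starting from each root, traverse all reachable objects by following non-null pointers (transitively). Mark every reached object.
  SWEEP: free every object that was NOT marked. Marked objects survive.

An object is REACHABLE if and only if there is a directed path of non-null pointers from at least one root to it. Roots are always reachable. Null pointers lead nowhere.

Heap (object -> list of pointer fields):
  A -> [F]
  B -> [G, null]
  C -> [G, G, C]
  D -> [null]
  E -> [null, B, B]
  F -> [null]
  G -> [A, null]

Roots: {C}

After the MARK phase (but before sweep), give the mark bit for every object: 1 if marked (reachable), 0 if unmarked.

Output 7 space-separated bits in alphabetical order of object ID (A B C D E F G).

Roots: C
Mark C: refs=G G C, marked=C
Mark G: refs=A null, marked=C G
Mark A: refs=F, marked=A C G
Mark F: refs=null, marked=A C F G
Unmarked (collected): B D E

Answer: 1 0 1 0 0 1 1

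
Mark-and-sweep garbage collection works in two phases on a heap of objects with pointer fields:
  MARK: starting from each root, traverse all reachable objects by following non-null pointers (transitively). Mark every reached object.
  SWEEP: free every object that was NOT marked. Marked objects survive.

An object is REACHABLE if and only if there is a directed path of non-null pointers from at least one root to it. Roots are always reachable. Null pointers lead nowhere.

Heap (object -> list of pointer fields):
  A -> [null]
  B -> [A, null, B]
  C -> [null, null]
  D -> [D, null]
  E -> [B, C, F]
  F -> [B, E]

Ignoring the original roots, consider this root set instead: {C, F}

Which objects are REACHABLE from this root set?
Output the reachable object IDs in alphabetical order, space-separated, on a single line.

Roots: C F
Mark C: refs=null null, marked=C
Mark F: refs=B E, marked=C F
Mark B: refs=A null B, marked=B C F
Mark E: refs=B C F, marked=B C E F
Mark A: refs=null, marked=A B C E F
Unmarked (collected): D

Answer: A B C E F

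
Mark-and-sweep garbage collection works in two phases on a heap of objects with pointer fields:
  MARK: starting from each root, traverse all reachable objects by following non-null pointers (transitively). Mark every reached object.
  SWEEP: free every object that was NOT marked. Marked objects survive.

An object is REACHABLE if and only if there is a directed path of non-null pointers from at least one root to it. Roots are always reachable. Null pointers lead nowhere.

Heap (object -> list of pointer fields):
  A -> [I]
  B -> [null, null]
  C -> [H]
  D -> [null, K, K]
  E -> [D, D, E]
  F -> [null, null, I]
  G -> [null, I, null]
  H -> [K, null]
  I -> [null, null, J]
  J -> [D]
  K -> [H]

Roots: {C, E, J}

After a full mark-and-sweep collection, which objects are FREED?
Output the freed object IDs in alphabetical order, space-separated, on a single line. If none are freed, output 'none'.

Answer: A B F G I

Derivation:
Roots: C E J
Mark C: refs=H, marked=C
Mark E: refs=D D E, marked=C E
Mark J: refs=D, marked=C E J
Mark H: refs=K null, marked=C E H J
Mark D: refs=null K K, marked=C D E H J
Mark K: refs=H, marked=C D E H J K
Unmarked (collected): A B F G I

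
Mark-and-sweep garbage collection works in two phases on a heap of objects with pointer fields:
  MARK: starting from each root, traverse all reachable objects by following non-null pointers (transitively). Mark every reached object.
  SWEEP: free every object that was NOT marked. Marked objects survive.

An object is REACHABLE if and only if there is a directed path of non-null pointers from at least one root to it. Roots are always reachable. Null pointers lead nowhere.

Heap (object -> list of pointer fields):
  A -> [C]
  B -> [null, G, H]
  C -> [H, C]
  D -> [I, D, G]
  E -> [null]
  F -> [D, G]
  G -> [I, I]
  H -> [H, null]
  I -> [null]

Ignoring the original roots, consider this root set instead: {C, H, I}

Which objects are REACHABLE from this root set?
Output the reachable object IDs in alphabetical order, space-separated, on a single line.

Answer: C H I

Derivation:
Roots: C H I
Mark C: refs=H C, marked=C
Mark H: refs=H null, marked=C H
Mark I: refs=null, marked=C H I
Unmarked (collected): A B D E F G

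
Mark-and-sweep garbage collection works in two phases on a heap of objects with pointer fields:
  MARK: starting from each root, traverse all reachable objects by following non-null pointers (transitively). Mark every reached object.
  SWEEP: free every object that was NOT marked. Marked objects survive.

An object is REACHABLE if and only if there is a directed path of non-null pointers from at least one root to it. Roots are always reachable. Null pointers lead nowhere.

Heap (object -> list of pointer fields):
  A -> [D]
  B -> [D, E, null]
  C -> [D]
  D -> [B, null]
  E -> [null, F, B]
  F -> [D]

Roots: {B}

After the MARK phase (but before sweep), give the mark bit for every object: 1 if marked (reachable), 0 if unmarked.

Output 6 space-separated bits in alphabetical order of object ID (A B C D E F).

Answer: 0 1 0 1 1 1

Derivation:
Roots: B
Mark B: refs=D E null, marked=B
Mark D: refs=B null, marked=B D
Mark E: refs=null F B, marked=B D E
Mark F: refs=D, marked=B D E F
Unmarked (collected): A C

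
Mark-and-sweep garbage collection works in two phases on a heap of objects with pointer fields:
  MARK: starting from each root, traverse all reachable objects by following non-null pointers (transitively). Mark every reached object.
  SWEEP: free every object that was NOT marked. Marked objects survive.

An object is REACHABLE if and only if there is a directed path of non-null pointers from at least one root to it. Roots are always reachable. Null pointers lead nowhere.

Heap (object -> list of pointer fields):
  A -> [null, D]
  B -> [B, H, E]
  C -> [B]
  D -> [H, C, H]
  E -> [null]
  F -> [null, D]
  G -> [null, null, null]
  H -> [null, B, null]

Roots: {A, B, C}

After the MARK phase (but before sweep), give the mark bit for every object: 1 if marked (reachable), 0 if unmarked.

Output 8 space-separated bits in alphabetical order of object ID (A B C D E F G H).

Roots: A B C
Mark A: refs=null D, marked=A
Mark B: refs=B H E, marked=A B
Mark C: refs=B, marked=A B C
Mark D: refs=H C H, marked=A B C D
Mark H: refs=null B null, marked=A B C D H
Mark E: refs=null, marked=A B C D E H
Unmarked (collected): F G

Answer: 1 1 1 1 1 0 0 1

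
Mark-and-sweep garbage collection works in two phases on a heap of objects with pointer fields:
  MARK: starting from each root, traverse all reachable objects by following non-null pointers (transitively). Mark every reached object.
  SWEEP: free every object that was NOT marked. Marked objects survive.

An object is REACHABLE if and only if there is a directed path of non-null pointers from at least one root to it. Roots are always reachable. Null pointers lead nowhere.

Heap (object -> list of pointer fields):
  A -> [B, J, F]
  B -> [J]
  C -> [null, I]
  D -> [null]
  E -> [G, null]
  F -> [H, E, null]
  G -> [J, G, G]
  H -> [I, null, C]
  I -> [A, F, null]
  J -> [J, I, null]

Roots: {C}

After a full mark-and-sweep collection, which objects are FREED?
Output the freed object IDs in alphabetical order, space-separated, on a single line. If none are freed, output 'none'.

Roots: C
Mark C: refs=null I, marked=C
Mark I: refs=A F null, marked=C I
Mark A: refs=B J F, marked=A C I
Mark F: refs=H E null, marked=A C F I
Mark B: refs=J, marked=A B C F I
Mark J: refs=J I null, marked=A B C F I J
Mark H: refs=I null C, marked=A B C F H I J
Mark E: refs=G null, marked=A B C E F H I J
Mark G: refs=J G G, marked=A B C E F G H I J
Unmarked (collected): D

Answer: D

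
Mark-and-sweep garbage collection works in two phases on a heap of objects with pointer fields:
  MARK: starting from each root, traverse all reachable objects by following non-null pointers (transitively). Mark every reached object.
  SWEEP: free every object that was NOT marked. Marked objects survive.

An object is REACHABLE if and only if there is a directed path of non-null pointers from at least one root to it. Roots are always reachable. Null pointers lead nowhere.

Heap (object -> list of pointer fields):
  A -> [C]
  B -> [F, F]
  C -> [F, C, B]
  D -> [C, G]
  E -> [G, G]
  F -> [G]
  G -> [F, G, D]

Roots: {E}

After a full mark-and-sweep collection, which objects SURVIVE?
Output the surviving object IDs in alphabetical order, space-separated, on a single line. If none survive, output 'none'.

Answer: B C D E F G

Derivation:
Roots: E
Mark E: refs=G G, marked=E
Mark G: refs=F G D, marked=E G
Mark F: refs=G, marked=E F G
Mark D: refs=C G, marked=D E F G
Mark C: refs=F C B, marked=C D E F G
Mark B: refs=F F, marked=B C D E F G
Unmarked (collected): A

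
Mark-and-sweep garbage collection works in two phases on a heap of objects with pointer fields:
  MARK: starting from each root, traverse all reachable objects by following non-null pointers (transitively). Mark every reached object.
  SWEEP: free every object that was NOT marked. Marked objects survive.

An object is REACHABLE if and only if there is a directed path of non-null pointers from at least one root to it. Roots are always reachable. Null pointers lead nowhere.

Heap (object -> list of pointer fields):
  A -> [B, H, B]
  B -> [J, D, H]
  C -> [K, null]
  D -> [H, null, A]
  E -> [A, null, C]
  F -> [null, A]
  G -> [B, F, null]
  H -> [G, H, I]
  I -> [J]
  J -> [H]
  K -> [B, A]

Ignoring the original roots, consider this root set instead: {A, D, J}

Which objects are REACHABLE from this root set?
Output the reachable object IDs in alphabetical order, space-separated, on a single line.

Roots: A D J
Mark A: refs=B H B, marked=A
Mark D: refs=H null A, marked=A D
Mark J: refs=H, marked=A D J
Mark B: refs=J D H, marked=A B D J
Mark H: refs=G H I, marked=A B D H J
Mark G: refs=B F null, marked=A B D G H J
Mark I: refs=J, marked=A B D G H I J
Mark F: refs=null A, marked=A B D F G H I J
Unmarked (collected): C E K

Answer: A B D F G H I J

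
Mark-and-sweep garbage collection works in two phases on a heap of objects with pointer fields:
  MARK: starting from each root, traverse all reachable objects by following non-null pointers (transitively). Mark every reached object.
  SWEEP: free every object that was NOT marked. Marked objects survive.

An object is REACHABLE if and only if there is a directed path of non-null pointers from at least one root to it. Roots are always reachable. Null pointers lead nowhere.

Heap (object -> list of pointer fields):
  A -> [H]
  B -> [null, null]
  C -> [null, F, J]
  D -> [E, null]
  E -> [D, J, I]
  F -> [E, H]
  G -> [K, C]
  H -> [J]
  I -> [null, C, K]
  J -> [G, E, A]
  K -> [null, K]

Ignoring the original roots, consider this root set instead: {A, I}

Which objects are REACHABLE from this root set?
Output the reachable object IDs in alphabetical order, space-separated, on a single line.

Answer: A C D E F G H I J K

Derivation:
Roots: A I
Mark A: refs=H, marked=A
Mark I: refs=null C K, marked=A I
Mark H: refs=J, marked=A H I
Mark C: refs=null F J, marked=A C H I
Mark K: refs=null K, marked=A C H I K
Mark J: refs=G E A, marked=A C H I J K
Mark F: refs=E H, marked=A C F H I J K
Mark G: refs=K C, marked=A C F G H I J K
Mark E: refs=D J I, marked=A C E F G H I J K
Mark D: refs=E null, marked=A C D E F G H I J K
Unmarked (collected): B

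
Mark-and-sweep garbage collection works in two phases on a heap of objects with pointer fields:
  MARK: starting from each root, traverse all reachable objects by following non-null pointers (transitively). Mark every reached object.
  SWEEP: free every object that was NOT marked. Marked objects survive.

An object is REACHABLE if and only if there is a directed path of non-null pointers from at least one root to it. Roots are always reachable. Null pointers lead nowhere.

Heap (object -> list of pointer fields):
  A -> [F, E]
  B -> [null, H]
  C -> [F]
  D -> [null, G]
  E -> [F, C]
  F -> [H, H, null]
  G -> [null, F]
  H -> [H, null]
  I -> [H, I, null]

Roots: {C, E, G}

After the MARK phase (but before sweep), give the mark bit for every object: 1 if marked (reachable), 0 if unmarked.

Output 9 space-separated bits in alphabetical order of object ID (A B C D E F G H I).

Roots: C E G
Mark C: refs=F, marked=C
Mark E: refs=F C, marked=C E
Mark G: refs=null F, marked=C E G
Mark F: refs=H H null, marked=C E F G
Mark H: refs=H null, marked=C E F G H
Unmarked (collected): A B D I

Answer: 0 0 1 0 1 1 1 1 0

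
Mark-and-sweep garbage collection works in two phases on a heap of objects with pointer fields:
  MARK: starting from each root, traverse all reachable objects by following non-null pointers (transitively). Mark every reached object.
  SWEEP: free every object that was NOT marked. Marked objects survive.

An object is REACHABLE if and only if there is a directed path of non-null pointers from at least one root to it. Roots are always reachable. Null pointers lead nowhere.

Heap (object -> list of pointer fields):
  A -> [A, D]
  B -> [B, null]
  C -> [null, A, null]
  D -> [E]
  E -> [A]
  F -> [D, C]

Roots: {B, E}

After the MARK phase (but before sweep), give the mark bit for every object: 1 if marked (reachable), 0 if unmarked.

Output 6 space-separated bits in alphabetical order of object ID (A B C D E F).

Roots: B E
Mark B: refs=B null, marked=B
Mark E: refs=A, marked=B E
Mark A: refs=A D, marked=A B E
Mark D: refs=E, marked=A B D E
Unmarked (collected): C F

Answer: 1 1 0 1 1 0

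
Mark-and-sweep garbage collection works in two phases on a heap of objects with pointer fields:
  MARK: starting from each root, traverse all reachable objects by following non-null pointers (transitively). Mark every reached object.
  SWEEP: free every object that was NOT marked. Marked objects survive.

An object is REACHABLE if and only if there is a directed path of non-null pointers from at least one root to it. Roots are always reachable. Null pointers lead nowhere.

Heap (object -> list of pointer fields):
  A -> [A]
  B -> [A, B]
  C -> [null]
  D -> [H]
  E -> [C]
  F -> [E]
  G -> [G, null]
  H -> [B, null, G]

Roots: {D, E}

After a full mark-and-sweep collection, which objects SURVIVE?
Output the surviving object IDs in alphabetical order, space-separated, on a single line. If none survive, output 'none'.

Roots: D E
Mark D: refs=H, marked=D
Mark E: refs=C, marked=D E
Mark H: refs=B null G, marked=D E H
Mark C: refs=null, marked=C D E H
Mark B: refs=A B, marked=B C D E H
Mark G: refs=G null, marked=B C D E G H
Mark A: refs=A, marked=A B C D E G H
Unmarked (collected): F

Answer: A B C D E G H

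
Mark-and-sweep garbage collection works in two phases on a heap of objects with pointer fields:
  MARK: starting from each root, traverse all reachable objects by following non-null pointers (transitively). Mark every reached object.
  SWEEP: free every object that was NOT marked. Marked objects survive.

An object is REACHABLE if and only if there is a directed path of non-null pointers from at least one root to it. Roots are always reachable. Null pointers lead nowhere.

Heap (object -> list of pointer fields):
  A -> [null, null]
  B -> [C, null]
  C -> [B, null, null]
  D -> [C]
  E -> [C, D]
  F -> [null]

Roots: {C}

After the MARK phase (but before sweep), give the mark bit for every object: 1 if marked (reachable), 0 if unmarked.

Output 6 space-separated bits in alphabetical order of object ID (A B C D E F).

Roots: C
Mark C: refs=B null null, marked=C
Mark B: refs=C null, marked=B C
Unmarked (collected): A D E F

Answer: 0 1 1 0 0 0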